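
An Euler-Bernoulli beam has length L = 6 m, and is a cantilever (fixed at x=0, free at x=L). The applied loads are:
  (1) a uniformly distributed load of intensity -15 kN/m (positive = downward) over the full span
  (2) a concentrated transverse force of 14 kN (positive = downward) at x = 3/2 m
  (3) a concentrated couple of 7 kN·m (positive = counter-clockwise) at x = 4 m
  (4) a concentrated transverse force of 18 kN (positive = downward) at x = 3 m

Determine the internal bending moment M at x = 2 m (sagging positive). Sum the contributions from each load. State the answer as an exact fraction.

Load 1 — uniform load w=-15 kN/m over full span:
  M_1 = -w(L-x)²/2 = -(-15)·(6-2)²/2 = 120 kN·m
Load 2 — point force P=14 kN at a=3/2 m (b=L-a=9/2):
  M_2 = 0  [x>a] = 0 kN·m
Load 3 — applied couple M₀=7 kN·m at a=4 m (b=L-a=2):
  M_3 = M₀  [x≤a] = 7 = 7 kN·m
Load 4 — point force P=18 kN at a=3 m (b=L-a=3):
  M_4 = -P(a-x)  [x≤a] = -18·(3-2) = -18 kN·m
Superposition: M = Σ M_i = 109 kN·m ≈ 109.000000 kN·m

M(2) = 109 kN·m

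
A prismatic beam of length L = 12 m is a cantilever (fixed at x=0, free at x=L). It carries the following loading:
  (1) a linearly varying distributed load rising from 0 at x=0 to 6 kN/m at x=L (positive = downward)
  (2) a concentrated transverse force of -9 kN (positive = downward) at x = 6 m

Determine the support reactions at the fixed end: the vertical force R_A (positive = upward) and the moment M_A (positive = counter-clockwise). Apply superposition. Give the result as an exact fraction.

R_A = 27 kN, M_A = 234 kN·m

Load 1 — triangular load w₀=6 kN/m (0→w₀ over full span):
  R_A = w₀L/2 = 6·12/2 = 36 kN
  M_A = w₀L²/3 = 6·12²/3 = 288 kN·m
Load 2 — point force P=-9 kN at a=6 m (b=L-a=6):
  R_A = P = (-9) = -9 kN
  M_A = Pa = (-9)·6 = -54 kN·m
Superposition: R_A = 27 kN, M_A = 234 kN·m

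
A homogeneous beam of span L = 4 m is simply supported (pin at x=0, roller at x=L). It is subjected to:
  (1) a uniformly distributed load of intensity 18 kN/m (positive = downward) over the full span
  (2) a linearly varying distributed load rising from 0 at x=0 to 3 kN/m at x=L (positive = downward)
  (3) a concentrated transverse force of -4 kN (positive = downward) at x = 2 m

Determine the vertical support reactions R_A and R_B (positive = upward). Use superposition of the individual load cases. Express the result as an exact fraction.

Load 1 — uniform load w=18 kN/m over full span:
  R_A = wL/2 = 18·4/2 = 36 kN
  R_B = wL/2 = 18·4/2 = 36 kN
Load 2 — triangular load w₀=3 kN/m (0→w₀ over full span):
  R_A = w₀L/6 = 3·4/6 = 2 kN
  R_B = w₀L/3 = 3·4/3 = 4 kN
Load 3 — point force P=-4 kN at a=2 m (b=L-a=2):
  R_A = Pb/L = (-4)·2/4 = -2 kN
  R_B = Pa/L = (-4)·2/4 = -2 kN
Superposition: R_A = 36 kN, R_B = 38 kN

R_A = 36 kN, R_B = 38 kN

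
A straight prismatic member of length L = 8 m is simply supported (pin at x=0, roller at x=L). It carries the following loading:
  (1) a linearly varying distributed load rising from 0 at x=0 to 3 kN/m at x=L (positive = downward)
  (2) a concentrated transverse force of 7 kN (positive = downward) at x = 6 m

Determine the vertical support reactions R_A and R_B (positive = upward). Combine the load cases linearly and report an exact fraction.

R_A = 23/4 kN, R_B = 53/4 kN

Load 1 — triangular load w₀=3 kN/m (0→w₀ over full span):
  R_A = w₀L/6 = 3·8/6 = 4 kN
  R_B = w₀L/3 = 3·8/3 = 8 kN
Load 2 — point force P=7 kN at a=6 m (b=L-a=2):
  R_A = Pb/L = 7·2/8 = 7/4 kN
  R_B = Pa/L = 7·6/8 = 21/4 kN
Superposition: R_A = 23/4 kN, R_B = 53/4 kN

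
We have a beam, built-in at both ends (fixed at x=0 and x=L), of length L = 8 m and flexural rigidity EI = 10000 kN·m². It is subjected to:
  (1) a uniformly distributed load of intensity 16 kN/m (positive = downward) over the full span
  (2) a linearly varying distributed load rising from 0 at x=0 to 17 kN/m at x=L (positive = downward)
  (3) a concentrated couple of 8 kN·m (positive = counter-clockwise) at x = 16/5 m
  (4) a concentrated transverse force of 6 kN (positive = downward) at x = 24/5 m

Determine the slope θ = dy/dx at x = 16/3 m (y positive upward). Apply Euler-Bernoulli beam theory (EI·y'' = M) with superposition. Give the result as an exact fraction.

θ(16/3) = 149108/18984375 rad

Load 1 — uniform load w=16 kN/m over full span:
  θ_1 = -wx(L-x)(L-2x)/(12EI) = -16·(16/3)·(8-(16/3))·(8-2·(16/3))/(12·10000) = 256/50625 rad
Load 2 — triangular load w₀=17 kN/m (0→w₀ over full span):
  θ_2 = -w₀(2x(L-x)(L-2x)(x+2L)+x²(L-x)²)/(120LEI) = -17·(2·(16/3)·(8-(16/3))·(8-2·(16/3))·((16/3)+2·8)+(16/3)²·(8-(16/3))²)/(120·8·10000) = 1904/759375 rad
Load 3 — applied couple M₀=8 kN·m at a=16/5 m (b=L-a=24/5):
  θ_3 = (R_Ax²/2 - M_Ax - M₀(x-a))/EI  [x>a] with R_A=36/25, M_A=24/25 = ((36/25)·(16/3)²/2 - (24/25)·(16/3) - 8·((16/3)-(16/5)))/10000 = -8/46875 rad
Load 4 — point force P=6 kN at a=24/5 m (b=L-a=16/5):
  θ_4 = Pa²(L-x)(2bL-(3b+a)(L-x))/(2L³EI)  [x>a] = 6·(24/5)²·(8-(16/3))·(2·(16/5)·8-(3·(16/5)+(24/5))·(8-(16/3)))/(2·8³·10000) = 36/78125 rad
Superposition: θ = Σ θ_i = 149108/18984375 rad ≈ 0.007854 rad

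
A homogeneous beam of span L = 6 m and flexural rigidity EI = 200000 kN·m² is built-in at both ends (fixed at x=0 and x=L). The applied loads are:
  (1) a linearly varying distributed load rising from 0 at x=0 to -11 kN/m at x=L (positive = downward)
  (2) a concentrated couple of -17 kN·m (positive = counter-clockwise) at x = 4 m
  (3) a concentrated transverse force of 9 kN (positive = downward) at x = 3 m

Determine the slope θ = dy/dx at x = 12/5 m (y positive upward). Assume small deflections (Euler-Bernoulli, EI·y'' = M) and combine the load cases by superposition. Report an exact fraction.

Load 1 — triangular load w₀=-11 kN/m (0→w₀ over full span):
  θ_1 = -w₀(2x(L-x)(L-2x)(x+2L)+x²(L-x)²)/(120LEI) = -(-11)·(2·(12/5)·(6-(12/5))·(6-2·(12/5))·((12/5)+2·6)+(12/5)²·(6-(12/5))²)/(120·6·200000) = 891/31250000 rad
Load 2 — applied couple M₀=-17 kN·m at a=4 m (b=L-a=2):
  θ_2 = (R_Ax²/2 - M_Ax)/EI  [x≤a] with R_A=-34/9, M_A=-17/3 = ((-34/9)·(12/5)²/2 - (-17/3)·(12/5))/200000 = 17/1250000 rad
Load 3 — point force P=9 kN at a=3 m (b=L-a=3):
  θ_3 = -Pb²x(2aL-(3a+b)x)/(2L³EI)  [x≤a] = -9·3²·(12/5)·(2·3·6-(3·3+3)·(12/5))/(2·6³·200000) = -81/5000000 rad
Superposition: θ = Σ θ_i = 3239/125000000 rad ≈ 0.000026 rad

θ(12/5) = 3239/125000000 rad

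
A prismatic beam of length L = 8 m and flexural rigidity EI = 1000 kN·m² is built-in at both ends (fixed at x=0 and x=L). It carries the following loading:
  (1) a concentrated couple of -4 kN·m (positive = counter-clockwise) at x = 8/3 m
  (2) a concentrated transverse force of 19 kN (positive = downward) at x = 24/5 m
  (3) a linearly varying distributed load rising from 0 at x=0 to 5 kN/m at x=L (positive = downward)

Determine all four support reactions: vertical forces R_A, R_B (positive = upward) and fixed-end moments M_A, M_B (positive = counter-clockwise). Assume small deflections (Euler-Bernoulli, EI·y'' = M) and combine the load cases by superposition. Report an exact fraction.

R_A = 4508/375 kN, M_A = 9472/375 kN·m, R_B = 10117/375 kN, M_B = -14708/375 kN·m

Load 1 — applied couple M₀=-4 kN·m at a=8/3 m (b=L-a=16/3):
  R_A = 6M₀ab/L³ = 6·(-4)·(8/3)·(16/3)/8³ = -2/3 kN
  M_A = M₀b(2a-b)/L² = (-4)·(16/3)·(2·(8/3)-(16/3))/8² = 0 kN·m
  R_B = -6M₀ab/L³ = -6·(-4)·(8/3)·(16/3)/8³ = 2/3 kN
  M_B = M₀a(2b-a)/L² = (-4)·(8/3)·(2·(16/3)-(8/3))/8² = -4/3 kN·m
Load 2 — point force P=19 kN at a=24/5 m (b=L-a=16/5):
  R_A = Pb²(3a+b)/L³ = 19·(16/5)²·(3·(24/5)+(16/5))/8³ = 836/125 kN
  M_A = Pab²/L² = 19·(24/5)·(16/5)²/8² = 1824/125 kN·m
  R_B = Pa²(a+3b)/L³ = 19·(24/5)²·((24/5)+3·(16/5))/8³ = 1539/125 kN
  M_B = -Pa²b/L² = -19·(24/5)²·(16/5)/8² = -2736/125 kN·m
Load 3 — triangular load w₀=5 kN/m (0→w₀ over full span):
  R_A = 3w₀L/20 = 3·5·8/20 = 6 kN
  M_A = w₀L²/30 = 5·8²/30 = 32/3 kN·m
  R_B = 7w₀L/20 = 7·5·8/20 = 14 kN
  M_B = -w₀L²/20 = -5·8²/20 = -16 kN·m
Superposition: R_A = 4508/375 kN, M_A = 9472/375 kN·m, R_B = 10117/375 kN, M_B = -14708/375 kN·m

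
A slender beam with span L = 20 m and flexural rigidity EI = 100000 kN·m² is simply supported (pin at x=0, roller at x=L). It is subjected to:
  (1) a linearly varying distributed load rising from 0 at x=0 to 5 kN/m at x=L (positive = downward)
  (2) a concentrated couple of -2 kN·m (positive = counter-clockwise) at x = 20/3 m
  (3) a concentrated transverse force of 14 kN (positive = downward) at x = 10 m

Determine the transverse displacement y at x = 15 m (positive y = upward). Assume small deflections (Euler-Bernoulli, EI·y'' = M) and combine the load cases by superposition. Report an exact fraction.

Load 1 — triangular load w₀=5 kN/m (0→w₀ over full span):
  y_1 = -w₀x(7L⁴-10L²x²+3x⁴)/(360LEI) = -5·15·(7·20⁴-10·20²·15²+3·15⁴)/(360·20·100000) = -119/3072 m
Load 2 — applied couple M₀=-2 kN·m at a=20/3 m (b=L-a=40/3):
  y_2 = (M₀x³/(6L)-M₀(x-a)²/2+C₁x)/EI  [x>a] with C₁=M₀(3b²-L²)/(6L)=-20/9 = ((-2)·15³/(6·20)-(-2)·(15-(20/3))²/2+(-20/9)·15)/100000 = -29/144000 m
Load 3 — point force P=14 kN at a=10 m (b=L-a=10):
  y_3 = -Pa(L-x)(2Lx-a²-x²)/(6LEI)  [x>a] = -14·10·(20-15)·(2·20·15-10²-15²)/(6·20·100000) = -77/4800 m
Superposition: y = Σ y_i = -63337/1152000 m ≈ -0.054980 m

y(15) = -63337/1152000 m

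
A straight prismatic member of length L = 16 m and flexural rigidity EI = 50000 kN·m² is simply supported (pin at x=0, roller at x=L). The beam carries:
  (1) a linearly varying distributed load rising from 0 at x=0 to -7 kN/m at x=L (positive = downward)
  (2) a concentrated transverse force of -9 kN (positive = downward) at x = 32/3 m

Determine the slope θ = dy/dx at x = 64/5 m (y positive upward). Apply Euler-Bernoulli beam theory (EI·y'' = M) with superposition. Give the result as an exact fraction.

Load 1 — triangular load w₀=-7 kN/m (0→w₀ over full span):
  θ_1 = -w₀(7L⁴-30L²x²+15x⁴)/(360LEI) = -(-7)·(7·16⁴-30·16²·(64/5)²+15·(64/5)⁴)/(360·16·50000) = -169568/17578125 rad
Load 2 — point force P=-9 kN at a=32/3 m (b=L-a=16/3):
  θ_2 = -Pa(2L²-6Lx+3x²+a²)/(6LEI)  [x>a] = -(-9)·(32/3)·(2·16²-6·16·(64/5)+3·(64/5)²+(32/3)²)/(6·16·50000) = -1568/703125 rad
Superposition: θ = Σ θ_i = -208768/17578125 rad ≈ -0.011877 rad

θ(64/5) = -208768/17578125 rad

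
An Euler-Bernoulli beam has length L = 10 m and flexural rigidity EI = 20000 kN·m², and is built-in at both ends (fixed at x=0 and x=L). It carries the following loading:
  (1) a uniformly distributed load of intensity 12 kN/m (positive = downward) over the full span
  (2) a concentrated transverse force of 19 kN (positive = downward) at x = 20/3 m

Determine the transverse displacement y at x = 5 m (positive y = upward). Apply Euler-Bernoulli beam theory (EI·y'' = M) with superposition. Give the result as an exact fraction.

y(5) = -25/1296 m

Load 1 — uniform load w=12 kN/m over full span:
  y_1 = -wx²(L-x)²/(24EI) = -12·5²·(10-5)²/(24·20000) = -1/64 m
Load 2 — point force P=19 kN at a=20/3 m (b=L-a=10/3):
  y_2 = -Pb²x²(3aL-(3a+b)x)/(6L³EI)  [x≤a] = -19·(10/3)²·5²·(3·(20/3)·10-(3·(20/3)+(10/3))·5)/(6·10³·20000) = -19/5184 m
Superposition: y = Σ y_i = -25/1296 m ≈ -0.019290 m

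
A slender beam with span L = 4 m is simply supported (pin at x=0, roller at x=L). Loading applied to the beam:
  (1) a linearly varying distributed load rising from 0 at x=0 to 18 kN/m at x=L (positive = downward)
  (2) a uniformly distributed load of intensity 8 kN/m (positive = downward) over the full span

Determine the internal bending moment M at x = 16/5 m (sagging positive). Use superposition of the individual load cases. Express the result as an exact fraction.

M(16/5) = 3008/125 kN·m

Load 1 — triangular load w₀=18 kN/m (0→w₀ over full span):
  M_1 = w₀Lx/6 - w₀x³/(6L) = 18·4·(16/5)/6 - 18·(16/5)³/(6·4) = 1728/125 kN·m
Load 2 — uniform load w=8 kN/m over full span:
  M_2 = wx(L-x)/2 = 8·(16/5)·(4-(16/5))/2 = 256/25 kN·m
Superposition: M = Σ M_i = 3008/125 kN·m ≈ 24.064000 kN·m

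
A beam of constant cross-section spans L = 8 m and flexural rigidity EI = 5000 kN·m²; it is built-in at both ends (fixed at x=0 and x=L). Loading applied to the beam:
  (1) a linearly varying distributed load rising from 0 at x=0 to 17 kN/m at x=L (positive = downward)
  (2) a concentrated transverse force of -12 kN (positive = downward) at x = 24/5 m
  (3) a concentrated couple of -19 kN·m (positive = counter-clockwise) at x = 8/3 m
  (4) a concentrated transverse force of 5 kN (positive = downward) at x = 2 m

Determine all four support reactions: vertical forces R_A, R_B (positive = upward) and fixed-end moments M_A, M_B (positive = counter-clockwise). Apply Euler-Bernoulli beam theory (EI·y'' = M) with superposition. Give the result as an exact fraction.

R_A = 206737/12000 kN, M_A = 98027/3000 kN·m, R_B = 525263/12000 kN, M_B = -146353/3000 kN·m

Load 1 — triangular load w₀=17 kN/m (0→w₀ over full span):
  R_A = 3w₀L/20 = 3·17·8/20 = 102/5 kN
  M_A = w₀L²/30 = 17·8²/30 = 544/15 kN·m
  R_B = 7w₀L/20 = 7·17·8/20 = 238/5 kN
  M_B = -w₀L²/20 = -17·8²/20 = -272/5 kN·m
Load 2 — point force P=-12 kN at a=24/5 m (b=L-a=16/5):
  R_A = Pb²(3a+b)/L³ = (-12)·(16/5)²·(3·(24/5)+(16/5))/8³ = -528/125 kN
  M_A = Pab²/L² = (-12)·(24/5)·(16/5)²/8² = -1152/125 kN·m
  R_B = Pa²(a+3b)/L³ = (-12)·(24/5)²·((24/5)+3·(16/5))/8³ = -972/125 kN
  M_B = -Pa²b/L² = -(-12)·(24/5)²·(16/5)/8² = 1728/125 kN·m
Load 3 — applied couple M₀=-19 kN·m at a=8/3 m (b=L-a=16/3):
  R_A = 6M₀ab/L³ = 6·(-19)·(8/3)·(16/3)/8³ = -19/6 kN
  M_A = M₀b(2a-b)/L² = (-19)·(16/3)·(2·(8/3)-(16/3))/8² = 0 kN·m
  R_B = -6M₀ab/L³ = -6·(-19)·(8/3)·(16/3)/8³ = 19/6 kN
  M_B = M₀a(2b-a)/L² = (-19)·(8/3)·(2·(16/3)-(8/3))/8² = -19/3 kN·m
Load 4 — point force P=5 kN at a=2 m (b=L-a=6):
  R_A = Pb²(3a+b)/L³ = 5·6²·(3·2+6)/8³ = 135/32 kN
  M_A = Pab²/L² = 5·2·6²/8² = 45/8 kN·m
  R_B = Pa²(a+3b)/L³ = 5·2²·(2+3·6)/8³ = 25/32 kN
  M_B = -Pa²b/L² = -5·2²·6/8² = -15/8 kN·m
Superposition: R_A = 206737/12000 kN, M_A = 98027/3000 kN·m, R_B = 525263/12000 kN, M_B = -146353/3000 kN·m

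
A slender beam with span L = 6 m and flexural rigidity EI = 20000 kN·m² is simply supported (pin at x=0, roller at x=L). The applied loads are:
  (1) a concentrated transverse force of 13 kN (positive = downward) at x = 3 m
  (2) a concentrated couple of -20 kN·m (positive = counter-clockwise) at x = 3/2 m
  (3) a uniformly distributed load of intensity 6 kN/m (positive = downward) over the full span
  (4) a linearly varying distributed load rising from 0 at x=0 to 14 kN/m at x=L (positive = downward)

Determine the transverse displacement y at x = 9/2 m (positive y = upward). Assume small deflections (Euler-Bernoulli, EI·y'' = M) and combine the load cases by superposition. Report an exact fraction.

y(9/2) = -11403/1024000 m

Load 1 — point force P=13 kN at a=3 m (b=L-a=3):
  y_1 = -Pa(L-x)(2Lx-a²-x²)/(6LEI)  [x>a] = -13·3·(6-(9/2))·(2·6·(9/2)-3²-(9/2)²)/(6·6·20000) = -1287/640000 m
Load 2 — applied couple M₀=-20 kN·m at a=3/2 m (b=L-a=9/2):
  y_2 = (M₀x³/(6L)-M₀(x-a)²/2+C₁x)/EI  [x>a] with C₁=M₀(3b²-L²)/(6L)=-55/4 = ((-20)·(9/2)³/(6·6)-(-20)·((9/2)-(3/2))²/2+(-55/4)·(9/2))/20000 = -9/8000 m
Load 3 — uniform load w=6 kN/m over full span:
  y_3 = -wx(L³-2Lx²+x³)/(24EI) = -6·(9/2)·(6³-2·6·(9/2)²+(9/2)³)/(24·20000) = -4617/1280000 m
Load 4 — triangular load w₀=14 kN/m (0→w₀ over full span):
  y_4 = -w₀x(7L⁴-10L²x²+3x⁴)/(360LEI) = -14·(9/2)·(7·6⁴-10·6²·(9/2)²+3·(9/2)⁴)/(360·6·20000) = -22491/5120000 m
Superposition: y = Σ y_i = -11403/1024000 m ≈ -0.011136 m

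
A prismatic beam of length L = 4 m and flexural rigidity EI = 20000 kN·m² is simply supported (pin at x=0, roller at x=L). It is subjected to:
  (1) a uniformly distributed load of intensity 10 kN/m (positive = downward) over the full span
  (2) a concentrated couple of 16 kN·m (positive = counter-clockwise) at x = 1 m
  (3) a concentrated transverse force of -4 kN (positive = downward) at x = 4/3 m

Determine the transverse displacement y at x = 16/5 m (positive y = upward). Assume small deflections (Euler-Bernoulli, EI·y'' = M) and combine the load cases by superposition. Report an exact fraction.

Load 1 — uniform load w=10 kN/m over full span:
  y_1 = -wx(L³-2Lx²+x³)/(24EI) = -10·(16/5)·(4³-2·4·(16/5)²+(16/5)³)/(24·20000) = -232/234375 m
Load 2 — applied couple M₀=16 kN·m at a=1 m (b=L-a=3):
  y_2 = (M₀x³/(6L)-M₀(x-a)²/2+C₁x)/EI  [x>a] with C₁=M₀(3b²-L²)/(6L)=22/3 = (16·(16/5)³/(6·4)-16·((16/5)-1)²/2+(22/3)·(16/5))/20000 = 103/312500 m
Load 3 — point force P=-4 kN at a=4/3 m (b=L-a=8/3):
  y_3 = -Pa(L-x)(2Lx-a²-x²)/(6LEI)  [x>a] = -(-4)·(4/3)·(4-(16/5))·(2·4·(16/5)-(4/3)²-(16/5)²)/(6·4·20000) = 764/6328125 m
Superposition: y = Σ y_i = -13657/25312500 m ≈ -0.000540 m

y(16/5) = -13657/25312500 m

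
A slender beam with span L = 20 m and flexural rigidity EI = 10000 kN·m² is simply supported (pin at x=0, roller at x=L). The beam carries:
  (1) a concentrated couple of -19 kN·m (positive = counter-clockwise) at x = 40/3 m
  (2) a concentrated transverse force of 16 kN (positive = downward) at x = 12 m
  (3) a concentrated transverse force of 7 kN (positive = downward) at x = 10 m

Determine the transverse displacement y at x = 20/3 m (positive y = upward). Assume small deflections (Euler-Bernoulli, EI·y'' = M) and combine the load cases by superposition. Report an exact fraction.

Load 1 — applied couple M₀=-19 kN·m at a=40/3 m (b=L-a=20/3):
  y_1 = (M₀x³/(6L)+C₁x)/EI  [x≤a] with C₁=M₀(3b²-L²)/(6L)=380/9 = ((-19)·(20/3)³/(6·20)+(380/9)·(20/3))/10000 = 19/810 m
Load 2 — point force P=16 kN at a=12 m (b=L-a=8):
  y_2 = -Pbx(L²-b²-x²)/(6LEI)  [x≤a] = -16·8·(20/3)·(20²-8²-(20/3)²)/(6·20·10000) = -10496/50625 m
Load 3 — point force P=7 kN at a=10 m (b=L-a=10):
  y_3 = -Pbx(L²-b²-x²)/(6LEI)  [x≤a] = -7·10·(20/3)·(20²-10²-(20/3)²)/(6·20·10000) = -161/1620 m
Superposition: y = Σ y_i = -57359/202500 m ≈ -0.283254 m

y(20/3) = -57359/202500 m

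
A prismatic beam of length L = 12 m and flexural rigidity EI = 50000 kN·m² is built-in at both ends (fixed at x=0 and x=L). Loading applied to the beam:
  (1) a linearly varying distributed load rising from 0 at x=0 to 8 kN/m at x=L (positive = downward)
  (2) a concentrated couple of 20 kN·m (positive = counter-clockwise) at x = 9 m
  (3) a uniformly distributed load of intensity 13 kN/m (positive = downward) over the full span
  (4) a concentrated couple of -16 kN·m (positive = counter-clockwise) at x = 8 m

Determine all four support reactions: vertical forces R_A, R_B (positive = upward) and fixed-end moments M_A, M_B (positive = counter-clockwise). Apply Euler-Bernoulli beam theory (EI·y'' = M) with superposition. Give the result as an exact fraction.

Load 1 — triangular load w₀=8 kN/m (0→w₀ over full span):
  R_A = 3w₀L/20 = 3·8·12/20 = 72/5 kN
  M_A = w₀L²/30 = 8·12²/30 = 192/5 kN·m
  R_B = 7w₀L/20 = 7·8·12/20 = 168/5 kN
  M_B = -w₀L²/20 = -8·12²/20 = -288/5 kN·m
Load 2 — applied couple M₀=20 kN·m at a=9 m (b=L-a=3):
  R_A = 6M₀ab/L³ = 6·20·9·3/12³ = 15/8 kN
  M_A = M₀b(2a-b)/L² = 20·3·(2·9-3)/12² = 25/4 kN·m
  R_B = -6M₀ab/L³ = -6·20·9·3/12³ = -15/8 kN
  M_B = M₀a(2b-a)/L² = 20·9·(2·3-9)/12² = -15/4 kN·m
Load 3 — uniform load w=13 kN/m over full span:
  R_A = wL/2 = 13·12/2 = 78 kN
  M_A = wL²/12 = 13·12²/12 = 156 kN·m
  R_B = wL/2 = 13·12/2 = 78 kN
  M_B = -wL²/12 = -13·12²/12 = -156 kN·m
Load 4 — applied couple M₀=-16 kN·m at a=8 m (b=L-a=4):
  R_A = 6M₀ab/L³ = 6·(-16)·8·4/12³ = -16/9 kN
  M_A = M₀b(2a-b)/L² = (-16)·4·(2·8-4)/12² = -16/3 kN·m
  R_B = -6M₀ab/L³ = -6·(-16)·8·4/12³ = 16/9 kN
  M_B = M₀a(2b-a)/L² = (-16)·8·(2·4-8)/12² = 0 kN·m
Superposition: R_A = 33299/360 kN, M_A = 11719/60 kN·m, R_B = 40141/360 kN, M_B = -4347/20 kN·m

R_A = 33299/360 kN, M_A = 11719/60 kN·m, R_B = 40141/360 kN, M_B = -4347/20 kN·m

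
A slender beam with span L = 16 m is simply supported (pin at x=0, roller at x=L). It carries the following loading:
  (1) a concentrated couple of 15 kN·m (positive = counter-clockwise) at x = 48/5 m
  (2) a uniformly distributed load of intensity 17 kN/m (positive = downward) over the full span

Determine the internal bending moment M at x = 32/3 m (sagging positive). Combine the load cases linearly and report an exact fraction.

M(32/3) = 4307/9 kN·m

Load 1 — applied couple M₀=15 kN·m at a=48/5 m (b=L-a=32/5):
  M_1 = M₀x/L - M₀  [x>a] = 15·(32/3)/16 - 15 = -5 kN·m
Load 2 — uniform load w=17 kN/m over full span:
  M_2 = wx(L-x)/2 = 17·(32/3)·(16-(32/3))/2 = 4352/9 kN·m
Superposition: M = Σ M_i = 4307/9 kN·m ≈ 478.555556 kN·m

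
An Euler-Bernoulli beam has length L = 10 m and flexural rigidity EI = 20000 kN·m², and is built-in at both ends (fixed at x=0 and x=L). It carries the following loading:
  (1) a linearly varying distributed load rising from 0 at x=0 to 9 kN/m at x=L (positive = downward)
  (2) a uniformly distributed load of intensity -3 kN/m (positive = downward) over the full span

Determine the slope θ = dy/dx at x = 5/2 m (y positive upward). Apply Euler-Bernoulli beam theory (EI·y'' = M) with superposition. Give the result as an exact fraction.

θ(5/2) = -111/204800 rad

Load 1 — triangular load w₀=9 kN/m (0→w₀ over full span):
  θ_1 = -w₀(2x(L-x)(L-2x)(x+2L)+x²(L-x)²)/(120LEI) = -9·(2·(5/2)·(10-(5/2))·(10-2·(5/2))·((5/2)+2·10)+(5/2)²·(10-(5/2))²)/(120·10·20000) = -351/204800 rad
Load 2 — uniform load w=-3 kN/m over full span:
  θ_2 = -wx(L-x)(L-2x)/(12EI) = -(-3)·(5/2)·(10-(5/2))·(10-2·(5/2))/(12·20000) = 3/2560 rad
Superposition: θ = Σ θ_i = -111/204800 rad ≈ -0.000542 rad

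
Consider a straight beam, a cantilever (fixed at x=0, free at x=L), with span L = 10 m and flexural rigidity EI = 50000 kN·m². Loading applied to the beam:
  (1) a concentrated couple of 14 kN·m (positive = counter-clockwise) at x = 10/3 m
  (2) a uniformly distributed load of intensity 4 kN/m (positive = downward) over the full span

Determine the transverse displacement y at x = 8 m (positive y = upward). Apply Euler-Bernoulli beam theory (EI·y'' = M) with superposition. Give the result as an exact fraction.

y(8) = -7591/112500 m

Load 1 — applied couple M₀=14 kN·m at a=10/3 m (b=L-a=20/3):
  y_1 = M₀a(2x-a)/(2EI)  [x>a] = 14·(10/3)·(2·8-(10/3))/(2·50000) = 133/22500 m
Load 2 — uniform load w=4 kN/m over full span:
  y_2 = -wx²(x²-4Lx+6L²)/(24EI) = -4·8²·(8²-4·10·8+6·10²)/(24·50000) = -688/9375 m
Superposition: y = Σ y_i = -7591/112500 m ≈ -0.067476 m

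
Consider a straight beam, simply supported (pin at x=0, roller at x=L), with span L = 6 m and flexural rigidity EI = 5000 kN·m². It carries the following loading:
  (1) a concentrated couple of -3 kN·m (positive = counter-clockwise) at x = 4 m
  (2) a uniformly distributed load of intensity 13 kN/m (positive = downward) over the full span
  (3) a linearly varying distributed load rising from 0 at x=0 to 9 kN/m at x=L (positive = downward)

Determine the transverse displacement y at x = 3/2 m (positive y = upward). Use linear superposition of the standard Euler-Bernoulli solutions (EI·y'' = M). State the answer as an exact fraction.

Load 1 — applied couple M₀=-3 kN·m at a=4 m (b=L-a=2):
  y_1 = (M₀x³/(6L)+C₁x)/EI  [x≤a] with C₁=M₀(3b²-L²)/(6L)=2 = ((-3)·(3/2)³/(6·6)+2·(3/2))/5000 = 87/160000 m
Load 2 — uniform load w=13 kN/m over full span:
  y_2 = -wx(L³-2Lx²+x³)/(24EI) = -13·(3/2)·(6³-2·6·(3/2)²+(3/2)³)/(24·5000) = -20007/640000 m
Load 3 — triangular load w₀=9 kN/m (0→w₀ over full span):
  y_3 = -w₀x(7L⁴-10L²x²+3x⁴)/(360LEI) = -9·(3/2)·(7·6⁴-10·6²·(3/2)²+3·(3/2)⁴)/(360·6·5000) = -26487/2560000 m
Superposition: y = Σ y_i = -105123/2560000 m ≈ -0.041064 m

y(3/2) = -105123/2560000 m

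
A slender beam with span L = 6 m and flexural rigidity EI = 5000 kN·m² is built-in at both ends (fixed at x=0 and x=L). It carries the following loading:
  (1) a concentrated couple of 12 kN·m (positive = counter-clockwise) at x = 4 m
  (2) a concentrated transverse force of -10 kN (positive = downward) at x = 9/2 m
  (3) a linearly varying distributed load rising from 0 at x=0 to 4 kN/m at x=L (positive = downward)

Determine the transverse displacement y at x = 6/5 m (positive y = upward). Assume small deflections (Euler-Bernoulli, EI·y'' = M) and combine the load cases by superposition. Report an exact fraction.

y(6/5) = -371253/625000000 m

Load 1 — applied couple M₀=12 kN·m at a=4 m (b=L-a=2):
  y_1 = (R_Ax³/6 - M_Ax²/2)/EI  [x≤a] with R_A=8/3, M_A=4 = ((8/3)·(6/5)³/6 - 4·(6/5)²/2)/5000 = -33/78125 m
Load 2 — point force P=-10 kN at a=9/2 m (b=L-a=3/2):
  y_2 = -Pb²x²(3aL-(3a+b)x)/(6L³EI)  [x≤a] = -(-10)·(3/2)²·(6/5)²·(3·(9/2)·6-(3·(9/2)+(3/2))·(6/5))/(6·6³·5000) = 63/200000 m
Load 3 — triangular load w₀=4 kN/m (0→w₀ over full span):
  y_3 = -w₀x²(L-x)²(x+2L)/(120LEI) = -4·(6/5)²·(6-(6/5))²·((6/5)+2·6)/(120·6·5000) = -4752/9765625 m
Superposition: y = Σ y_i = -371253/625000000 m ≈ -0.000594 m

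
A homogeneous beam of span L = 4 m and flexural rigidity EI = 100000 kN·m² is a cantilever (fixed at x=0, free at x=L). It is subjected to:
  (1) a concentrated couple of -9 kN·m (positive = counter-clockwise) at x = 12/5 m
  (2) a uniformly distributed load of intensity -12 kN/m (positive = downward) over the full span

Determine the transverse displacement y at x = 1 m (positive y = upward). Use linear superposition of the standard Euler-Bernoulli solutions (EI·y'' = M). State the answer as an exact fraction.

Load 1 — applied couple M₀=-9 kN·m at a=12/5 m (b=L-a=8/5):
  y_1 = M₀x²/(2EI)  [x≤a] = (-9)·1²/(2·100000) = -9/200000 m
Load 2 — uniform load w=-12 kN/m over full span:
  y_2 = -wx²(x²-4Lx+6L²)/(24EI) = -(-12)·1²·(1²-4·4·1+6·4²)/(24·100000) = 81/200000 m
Superposition: y = Σ y_i = 9/25000 m ≈ 0.000360 m

y(1) = 9/25000 m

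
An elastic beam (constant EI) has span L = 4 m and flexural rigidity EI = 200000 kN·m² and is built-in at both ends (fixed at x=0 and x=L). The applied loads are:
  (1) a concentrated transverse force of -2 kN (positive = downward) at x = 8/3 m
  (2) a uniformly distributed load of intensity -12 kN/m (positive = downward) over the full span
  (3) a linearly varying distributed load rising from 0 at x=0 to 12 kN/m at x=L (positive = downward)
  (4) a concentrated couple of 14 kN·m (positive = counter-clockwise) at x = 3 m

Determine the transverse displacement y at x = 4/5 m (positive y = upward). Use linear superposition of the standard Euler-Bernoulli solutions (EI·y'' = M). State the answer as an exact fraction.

y(4/5) = 1159807/253125000000 m

Load 1 — point force P=-2 kN at a=8/3 m (b=L-a=4/3):
  y_1 = -Pb²x²(3aL-(3a+b)x)/(6L³EI)  [x≤a] = -(-2)·(4/3)²·(4/5)²·(3·(8/3)·4-(3·(8/3)+(4/3))·(4/5))/(6·4³·200000) = 23/31640625 m
Load 2 — uniform load w=-12 kN/m over full span:
  y_2 = -wx²(L-x)²/(24EI) = -(-12)·(4/5)²·(4-(4/5))²/(24·200000) = 32/1953125 m
Load 3 — triangular load w₀=12 kN/m (0→w₀ over full span):
  y_3 = -w₀x²(L-x)²(x+2L)/(120LEI) = -12·(4/5)²·(4-(4/5))²·((4/5)+2·4)/(120·4·200000) = -352/48828125 m
Load 4 — applied couple M₀=14 kN·m at a=3 m (b=L-a=1):
  y_4 = (R_Ax³/6 - M_Ax²/2)/EI  [x≤a] with R_A=63/16, M_A=35/8 = ((63/16)·(4/5)³/6 - (35/8)·(4/5)²/2)/200000 = -133/25000000 m
Superposition: y = Σ y_i = 1159807/253125000000 m ≈ 0.000005 m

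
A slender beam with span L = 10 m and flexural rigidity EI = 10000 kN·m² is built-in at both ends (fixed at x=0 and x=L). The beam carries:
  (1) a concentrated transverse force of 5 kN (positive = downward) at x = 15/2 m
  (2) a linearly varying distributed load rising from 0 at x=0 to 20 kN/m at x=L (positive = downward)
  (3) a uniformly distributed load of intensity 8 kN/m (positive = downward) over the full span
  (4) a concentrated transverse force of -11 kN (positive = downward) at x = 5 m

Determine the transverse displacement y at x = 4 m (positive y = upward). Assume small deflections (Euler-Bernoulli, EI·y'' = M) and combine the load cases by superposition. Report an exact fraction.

y(4) = -22889/600000 m

Load 1 — point force P=5 kN at a=15/2 m (b=L-a=5/2):
  y_1 = -Pb²x²(3aL-(3a+b)x)/(6L³EI)  [x≤a] = -5·(5/2)²·4²·(3·(15/2)·10-(3·(15/2)+(5/2))·4)/(6·10³·10000) = -1/960 m
Load 2 — triangular load w₀=20 kN/m (0→w₀ over full span):
  y_2 = -w₀x²(L-x)²(x+2L)/(120LEI) = -20·4²·(10-4)²·(4+2·10)/(120·10·10000) = -72/3125 m
Load 3 — uniform load w=8 kN/m over full span:
  y_3 = -wx²(L-x)²/(24EI) = -8·4²·(10-4)²/(24·10000) = -12/625 m
Load 4 — point force P=-11 kN at a=5 m (b=L-a=5):
  y_4 = -Pb²x²(3aL-(3a+b)x)/(6L³EI)  [x≤a] = -(-11)·5²·4²·(3·5·10-(3·5+5)·4)/(6·10³·10000) = 77/15000 m
Superposition: y = Σ y_i = -22889/600000 m ≈ -0.038148 m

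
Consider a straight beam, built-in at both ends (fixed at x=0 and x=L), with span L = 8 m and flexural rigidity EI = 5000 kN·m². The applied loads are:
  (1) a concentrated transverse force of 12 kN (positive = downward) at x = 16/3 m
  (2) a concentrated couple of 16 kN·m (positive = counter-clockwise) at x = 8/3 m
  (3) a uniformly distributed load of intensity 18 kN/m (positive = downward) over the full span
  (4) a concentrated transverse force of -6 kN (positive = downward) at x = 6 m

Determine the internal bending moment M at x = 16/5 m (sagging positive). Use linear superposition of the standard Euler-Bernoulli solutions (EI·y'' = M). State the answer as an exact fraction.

M(16/5) = 33181/900 kN·m

Load 1 — point force P=12 kN at a=16/3 m (b=L-a=8/3):
  M_1 = Pb²(3a+b)x/L³ - Pab²/L²  [x≤a] = 12·(8/3)²·(3·(16/3)+(8/3))·(16/5)/8³ - 12·(16/3)·(8/3)²/8² = 128/45 kN·m
Load 2 — applied couple M₀=16 kN·m at a=8/3 m (b=L-a=16/3):
  M_2 = R_Ax - M_A - M₀  [x>a] with R_A=8/3, M_A=0 = (8/3)·(16/5) - 0 - 16 = -112/15 kN·m
Load 3 — uniform load w=18 kN/m over full span:
  M_3 = wLx/2 - wL²/12 - wx²/2 = 18·8·(16/5)/2 - 18·8²/12 - 18·(16/5)²/2 = 1056/25 kN·m
Load 4 — point force P=-6 kN at a=6 m (b=L-a=2):
  M_4 = Pb²(3a+b)x/L³ - Pab²/L²  [x≤a] = (-6)·2²·(3·6+2)·(16/5)/8³ - (-6)·6·2²/8² = -3/4 kN·m
Superposition: M = Σ M_i = 33181/900 kN·m ≈ 36.867778 kN·m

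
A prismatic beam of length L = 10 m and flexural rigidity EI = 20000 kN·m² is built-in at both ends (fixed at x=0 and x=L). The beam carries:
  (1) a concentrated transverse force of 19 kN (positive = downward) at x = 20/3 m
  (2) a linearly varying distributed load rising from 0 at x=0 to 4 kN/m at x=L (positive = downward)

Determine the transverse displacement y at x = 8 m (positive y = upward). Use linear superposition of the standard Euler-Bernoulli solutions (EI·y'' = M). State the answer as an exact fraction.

y(8) = -3887/1265625 m

Load 1 — point force P=19 kN at a=20/3 m (b=L-a=10/3):
  y_1 = -Pa²(L-x)²(3bL-(3b+a)(L-x))/(6L³EI)  [x>a] = -19·(20/3)²·(10-8)²·(3·(10/3)·10-(3·(10/3)+(20/3))·(10-8))/(6·10³·20000) = -19/10125 m
Load 2 — triangular load w₀=4 kN/m (0→w₀ over full span):
  y_2 = -w₀x²(L-x)²(x+2L)/(120LEI) = -4·8²·(10-8)²·(8+2·10)/(120·10·20000) = -56/46875 m
Superposition: y = Σ y_i = -3887/1265625 m ≈ -0.003071 m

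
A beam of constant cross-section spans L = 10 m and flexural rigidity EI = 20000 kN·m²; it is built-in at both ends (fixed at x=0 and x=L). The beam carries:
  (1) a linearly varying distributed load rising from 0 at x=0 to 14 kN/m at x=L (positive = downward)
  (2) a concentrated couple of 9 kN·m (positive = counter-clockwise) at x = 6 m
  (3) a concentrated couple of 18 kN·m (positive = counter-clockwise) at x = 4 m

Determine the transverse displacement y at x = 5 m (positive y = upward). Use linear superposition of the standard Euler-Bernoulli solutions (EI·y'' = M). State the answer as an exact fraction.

y(5) = -4159/480000 m

Load 1 — triangular load w₀=14 kN/m (0→w₀ over full span):
  y_1 = -w₀x²(L-x)²(x+2L)/(120LEI) = -14·5²·(10-5)²·(5+2·10)/(120·10·20000) = -7/768 m
Load 2 — applied couple M₀=9 kN·m at a=6 m (b=L-a=4):
  y_2 = (R_Ax³/6 - M_Ax²/2)/EI  [x≤a] with R_A=162/125, M_A=72/25 = ((162/125)·5³/6 - (72/25)·5²/2)/20000 = -9/20000 m
Load 3 — applied couple M₀=18 kN·m at a=4 m (b=L-a=6):
  y_3 = (R_Ax³/6 - M_Ax²/2 - M₀(x-a)²/2)/EI  [x>a] with R_A=324/125, M_A=54/25 = ((324/125)·5³/6 - (54/25)·5²/2 - 18·(5-4)²/2)/20000 = 9/10000 m
Superposition: y = Σ y_i = -4159/480000 m ≈ -0.008665 m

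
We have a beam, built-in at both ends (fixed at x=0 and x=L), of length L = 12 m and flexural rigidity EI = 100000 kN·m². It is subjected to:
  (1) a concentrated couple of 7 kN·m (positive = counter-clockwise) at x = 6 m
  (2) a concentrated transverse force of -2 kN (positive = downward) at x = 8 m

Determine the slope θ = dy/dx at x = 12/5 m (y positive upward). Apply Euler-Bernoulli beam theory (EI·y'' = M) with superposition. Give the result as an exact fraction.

Load 1 — applied couple M₀=7 kN·m at a=6 m (b=L-a=6):
  θ_1 = (R_Ax²/2 - M_Ax)/EI  [x≤a] with R_A=7/8, M_A=7/4 = ((7/8)·(12/5)²/2 - (7/4)·(12/5))/100000 = -21/1250000 rad
Load 2 — point force P=-2 kN at a=8 m (b=L-a=4):
  θ_2 = -Pb²x(2aL-(3a+b)x)/(2L³EI)  [x≤a] = -(-2)·4²·(12/5)·(2·8·12-(3·8+4)·(12/5))/(2·12³·100000) = 13/468750 rad
Superposition: θ = Σ θ_i = 41/3750000 rad ≈ 0.000011 rad

θ(12/5) = 41/3750000 rad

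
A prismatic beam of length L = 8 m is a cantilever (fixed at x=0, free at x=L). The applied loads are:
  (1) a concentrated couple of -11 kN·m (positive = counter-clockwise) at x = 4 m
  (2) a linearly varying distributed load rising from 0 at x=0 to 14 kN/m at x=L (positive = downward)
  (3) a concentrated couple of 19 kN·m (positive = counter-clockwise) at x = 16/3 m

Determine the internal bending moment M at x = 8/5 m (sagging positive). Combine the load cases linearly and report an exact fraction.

M(8/5) = -75848/375 kN·m

Load 1 — applied couple M₀=-11 kN·m at a=4 m (b=L-a=4):
  M_1 = M₀  [x≤a] = (-11) = -11 kN·m
Load 2 — triangular load w₀=14 kN/m (0→w₀ over full span):
  M_2 = w₀Lx/2 - w₀L²/3 - w₀x³/(6L) = 14·8·(8/5)/2 - 14·8²/3 - 14·(8/5)³/(6·8) = -78848/375 kN·m
Load 3 — applied couple M₀=19 kN·m at a=16/3 m (b=L-a=8/3):
  M_3 = M₀  [x≤a] = 19 = 19 kN·m
Superposition: M = Σ M_i = -75848/375 kN·m ≈ -202.261333 kN·m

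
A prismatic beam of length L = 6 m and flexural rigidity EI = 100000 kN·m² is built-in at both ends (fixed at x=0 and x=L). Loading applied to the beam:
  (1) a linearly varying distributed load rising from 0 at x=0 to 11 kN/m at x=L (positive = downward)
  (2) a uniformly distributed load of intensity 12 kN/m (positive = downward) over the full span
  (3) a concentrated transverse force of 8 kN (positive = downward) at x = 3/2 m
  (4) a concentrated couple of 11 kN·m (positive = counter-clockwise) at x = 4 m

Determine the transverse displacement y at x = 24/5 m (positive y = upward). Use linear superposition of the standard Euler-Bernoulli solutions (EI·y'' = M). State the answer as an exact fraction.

y(24/5) = -845887/3125000000 m

Load 1 — triangular load w₀=11 kN/m (0→w₀ over full span):
  y_1 = -w₀x²(L-x)²(x+2L)/(120LEI) = -11·(24/5)²·(6-(24/5))²·((24/5)+2·6)/(120·6·100000) = -4158/48828125 m
Load 2 — uniform load w=12 kN/m over full span:
  y_2 = -wx²(L-x)²/(24EI) = -12·(24/5)²·(6-(24/5))²/(24·100000) = -324/1953125 m
Load 3 — point force P=8 kN at a=3/2 m (b=L-a=9/2):
  y_3 = -Pa²(L-x)²(3bL-(3b+a)(L-x))/(6L³EI)  [x>a] = -8·(3/2)²·(6-(24/5))²·(3·(9/2)·6-(3·(9/2)+(3/2))·(6-(24/5)))/(6·6³·100000) = -63/5000000 m
Load 4 — applied couple M₀=11 kN·m at a=4 m (b=L-a=2):
  y_4 = (R_Ax³/6 - M_Ax²/2 - M₀(x-a)²/2)/EI  [x>a] with R_A=22/9, M_A=11/3 = ((22/9)·(24/5)³/6 - (11/3)·(24/5)²/2 - 11·((24/5)-4)²/2)/100000 = -11/1562500 m
Superposition: y = Σ y_i = -845887/3125000000 m ≈ -0.000271 m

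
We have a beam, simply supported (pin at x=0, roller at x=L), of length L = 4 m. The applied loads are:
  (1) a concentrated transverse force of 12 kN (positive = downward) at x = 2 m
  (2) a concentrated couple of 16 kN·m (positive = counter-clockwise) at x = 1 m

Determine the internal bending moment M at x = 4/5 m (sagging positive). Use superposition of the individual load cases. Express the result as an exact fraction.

M(4/5) = 8 kN·m

Load 1 — point force P=12 kN at a=2 m (b=L-a=2):
  M_1 = Pbx/L  [x≤a] = 12·2·(4/5)/4 = 24/5 kN·m
Load 2 — applied couple M₀=16 kN·m at a=1 m (b=L-a=3):
  M_2 = M₀x/L  [x≤a] = 16·(4/5)/4 = 16/5 kN·m
Superposition: M = Σ M_i = 8 kN·m ≈ 8.000000 kN·m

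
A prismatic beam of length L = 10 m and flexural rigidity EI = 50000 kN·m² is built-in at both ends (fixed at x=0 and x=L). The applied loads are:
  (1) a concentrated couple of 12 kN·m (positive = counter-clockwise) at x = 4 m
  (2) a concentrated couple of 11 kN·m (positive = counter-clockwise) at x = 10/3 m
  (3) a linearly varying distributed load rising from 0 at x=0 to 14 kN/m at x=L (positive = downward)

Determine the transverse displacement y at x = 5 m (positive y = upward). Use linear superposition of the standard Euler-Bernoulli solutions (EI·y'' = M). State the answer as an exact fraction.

y(5) = -11161/3600000 m

Load 1 — applied couple M₀=12 kN·m at a=4 m (b=L-a=6):
  y_1 = (R_Ax³/6 - M_Ax²/2 - M₀(x-a)²/2)/EI  [x>a] with R_A=216/125, M_A=36/25 = ((216/125)·5³/6 - (36/25)·5²/2 - 12·(5-4)²/2)/50000 = 3/12500 m
Load 2 — applied couple M₀=11 kN·m at a=10/3 m (b=L-a=20/3):
  y_2 = (R_Ax³/6 - M_Ax²/2 - M₀(x-a)²/2)/EI  [x>a] with R_A=22/15, M_A=0 = ((22/15)·5³/6 - 0·5²/2 - 11·(5-(10/3))²/2)/50000 = 11/36000 m
Load 3 — triangular load w₀=14 kN/m (0→w₀ over full span):
  y_3 = -w₀x²(L-x)²(x+2L)/(120LEI) = -14·5²·(10-5)²·(5+2·10)/(120·10·50000) = -7/1920 m
Superposition: y = Σ y_i = -11161/3600000 m ≈ -0.003100 m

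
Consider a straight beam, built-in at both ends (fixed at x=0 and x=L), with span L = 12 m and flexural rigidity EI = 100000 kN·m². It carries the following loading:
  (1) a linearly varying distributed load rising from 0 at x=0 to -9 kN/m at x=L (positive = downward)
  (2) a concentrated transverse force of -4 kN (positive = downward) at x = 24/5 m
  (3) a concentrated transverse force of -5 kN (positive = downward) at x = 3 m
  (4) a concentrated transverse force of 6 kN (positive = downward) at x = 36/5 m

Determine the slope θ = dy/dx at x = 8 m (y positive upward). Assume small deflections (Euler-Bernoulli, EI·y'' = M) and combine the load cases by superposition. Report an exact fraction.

Load 1 — triangular load w₀=-9 kN/m (0→w₀ over full span):
  θ_1 = -w₀(2x(L-x)(L-2x)(x+2L)+x²(L-x)²)/(120LEI) = -(-9)·(2·8·(12-8)·(12-2·8)·(8+2·12)+8²·(12-8)²)/(120·12·100000) = -7/15625 rad
Load 2 — point force P=-4 kN at a=24/5 m (b=L-a=36/5):
  θ_2 = Pa²(L-x)(2bL-(3b+a)(L-x))/(2L³EI)  [x>a] = (-4)·(24/5)²·(12-8)·(2·(36/5)·12-(3·(36/5)+(24/5))·(12-8))/(2·12³·100000) = -28/390625 rad
Load 3 — point force P=-5 kN at a=3 m (b=L-a=9):
  θ_3 = Pa²(L-x)(2bL-(3b+a)(L-x))/(2L³EI)  [x>a] = (-5)·3²·(12-8)·(2·9·12-(3·9+3)·(12-8))/(2·12³·100000) = -1/20000 rad
Load 4 — point force P=6 kN at a=36/5 m (b=L-a=24/5):
  θ_4 = Pa²(L-x)(2bL-(3b+a)(L-x))/(2L³EI)  [x>a] = 6·(36/5)²·(12-8)·(2·(24/5)·12-(3·(24/5)+(36/5))·(12-8))/(2·12³·100000) = 81/781250 rad
Superposition: θ = Σ θ_i = -233/500000 rad ≈ -0.000466 rad

θ(8) = -233/500000 rad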